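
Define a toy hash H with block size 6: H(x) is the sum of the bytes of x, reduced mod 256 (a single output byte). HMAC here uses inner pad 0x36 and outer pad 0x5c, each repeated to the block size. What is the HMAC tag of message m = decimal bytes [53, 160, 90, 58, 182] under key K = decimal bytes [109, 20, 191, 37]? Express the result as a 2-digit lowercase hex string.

Key decimal bytes [109, 20, 191, 37] = 6d 14 bf 25 is 4 bytes ≤ B = 6; zero-pad to 6 bytes: K' = 6d 14 bf 25 00 00.
K' ⊕ ipad = 5b 22 89 13 36 36.  K' ⊕ opad = 31 48 e3 79 5c 5c.
Inner input = (K'⊕ipad) ∥ m = 5b 22 89 13 36 36 ∥ 35 a0 5a 3a b6.
Inner hash: sum = 91+34+137+19+54+54+53+160+90+58+182 = 932; mod 256 = 164 → a4.
Outer input = (K'⊕opad) ∥ inner = 31 48 e3 79 5c 5c ∥ a4.
Outer hash (tag): sum = 49+72+227+121+92+92+164 = 817; mod 256 = 49 → 31.

31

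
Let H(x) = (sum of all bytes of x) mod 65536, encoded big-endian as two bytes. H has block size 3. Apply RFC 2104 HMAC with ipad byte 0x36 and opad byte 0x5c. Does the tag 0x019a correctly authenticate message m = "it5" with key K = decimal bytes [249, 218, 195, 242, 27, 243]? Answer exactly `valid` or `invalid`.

valid

Key decimal bytes [249, 218, 195, 242, 27, 243] = f9 da c3 f2 1b f3 is 6 bytes > B = 3, so hash it first: H(key) = 04 96, then zero-pad to 3 bytes: K' = 04 96 00.
K' ⊕ ipad = 32 a0 36; K' ⊕ opad = 58 ca 5c.
Inner hash: sum = 50+160+54+105+116+53 = 538 → 02 1a.
Outer hash (recomputed tag): sum = 88+202+92+2+26 = 410 → 01 9a.
Recomputed tag = 019a; claimed = 019a → match.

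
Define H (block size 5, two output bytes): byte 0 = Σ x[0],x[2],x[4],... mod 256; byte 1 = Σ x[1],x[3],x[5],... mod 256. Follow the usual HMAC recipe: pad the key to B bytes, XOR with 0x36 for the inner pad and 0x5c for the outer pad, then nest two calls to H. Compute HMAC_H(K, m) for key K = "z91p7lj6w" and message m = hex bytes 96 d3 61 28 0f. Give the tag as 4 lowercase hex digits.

10cf

Key "z91p7lj6w" = 7a 39 31 70 37 6c 6a 36 77 is 9 bytes > B = 5, so hash it first: H(key) = c3 4b, then zero-pad to 5 bytes: K' = c3 4b 00 00 00.
K' ⊕ ipad = f5 7d 36 36 36.  K' ⊕ opad = 9f 17 5c 5c 5c.
Inner input = (K'⊕ipad) ∥ m = f5 7d 36 36 36 ∥ 96 d3 61 28 0f.
Inner hash: even-index sum = 604 mod 256 = 92; odd-index sum = 441 mod 256 = 185 → 5c b9.
Outer input = (K'⊕opad) ∥ inner = 9f 17 5c 5c 5c ∥ 5c b9.
Outer hash (tag): even-index sum = 528 mod 256 = 16; odd-index sum = 207 mod 256 = 207 → 10 cf.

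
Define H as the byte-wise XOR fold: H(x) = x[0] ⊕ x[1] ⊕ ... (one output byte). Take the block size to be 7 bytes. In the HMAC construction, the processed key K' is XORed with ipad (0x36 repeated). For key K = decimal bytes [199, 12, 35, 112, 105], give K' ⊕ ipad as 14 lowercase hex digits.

f13a15465f3636

Key decimal bytes [199, 12, 35, 112, 105] = c7 0c 23 70 69 is 5 bytes ≤ B = 7; zero-pad to 7 bytes: K' = c7 0c 23 70 69 00 00.
XOR each byte with 0x36: c7⊕36=f1, 0c⊕36=3a, 23⊕36=15, 70⊕36=46, 69⊕36=5f, 00⊕36=36, 00⊕36=36.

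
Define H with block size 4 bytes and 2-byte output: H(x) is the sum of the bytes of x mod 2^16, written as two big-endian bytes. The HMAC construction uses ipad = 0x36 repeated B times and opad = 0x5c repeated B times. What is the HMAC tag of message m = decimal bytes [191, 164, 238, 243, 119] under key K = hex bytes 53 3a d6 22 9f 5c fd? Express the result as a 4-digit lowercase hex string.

Key hex bytes 53 3a d6 22 9f 5c fd is 7 bytes > B = 4, so hash it first: H(key) = 03 7d, then zero-pad to 4 bytes: K' = 03 7d 00 00.
K' ⊕ ipad = 35 4b 36 36.  K' ⊕ opad = 5f 21 5c 5c.
Inner input = (K'⊕ipad) ∥ m = 35 4b 36 36 ∥ bf a4 ee f3 77.
Inner hash: sum = 53+75+54+54+191+164+238+243+119 = 1191 → 04 a7.
Outer input = (K'⊕opad) ∥ inner = 5f 21 5c 5c ∥ 04 a7.
Outer hash (tag): sum = 95+33+92+92+4+167 = 483 → 01 e3.

01e3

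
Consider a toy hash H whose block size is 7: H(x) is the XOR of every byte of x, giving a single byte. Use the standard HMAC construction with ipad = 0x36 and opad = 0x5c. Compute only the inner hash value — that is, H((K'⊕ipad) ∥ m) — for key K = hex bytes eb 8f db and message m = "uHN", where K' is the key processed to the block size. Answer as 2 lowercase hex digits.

fa

Key hex bytes eb 8f db is 3 bytes ≤ B = 7; zero-pad to 7 bytes: K' = eb 8f db 00 00 00 00.
K' ⊕ ipad = dd b9 ed 36 36 36 36.
Inner input = dd b9 ed 36 36 36 36 ∥ 75 48 4e.
Inner hash: XOR dd⊕b9⊕ed⊕36⊕36⊕36⊕36⊕75⊕48⊕4e = fa.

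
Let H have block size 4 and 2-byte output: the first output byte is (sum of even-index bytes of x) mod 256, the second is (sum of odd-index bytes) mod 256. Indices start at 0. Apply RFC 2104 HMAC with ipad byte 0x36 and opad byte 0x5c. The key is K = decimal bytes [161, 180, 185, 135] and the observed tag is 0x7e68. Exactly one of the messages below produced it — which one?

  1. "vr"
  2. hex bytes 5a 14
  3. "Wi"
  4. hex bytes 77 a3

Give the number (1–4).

1

Key decimal bytes [161, 180, 185, 135] = a1 b4 b9 87 is exactly B = 4 bytes: K' = a1 b4 b9 87.
K' ⊕ ipad = 97 82 8f b1; K' ⊕ opad = fd e8 e5 db.
m1: inner = H(97 82 8f b1 76 72) = 9c a5; tag = H(fd e8 e5 db 9c a5) = 7e68 ← matches
m2: inner = H(97 82 8f b1 5a 14) = 80 47; tag = H(fd e8 e5 db 80 47) = 620a
m3: inner = H(97 82 8f b1 57 69) = 7d 9c; tag = H(fd e8 e5 db 7d 9c) = 5f5f
m4: inner = H(97 82 8f b1 77 a3) = 9d d6; tag = H(fd e8 e5 db 9d d6) = 7f99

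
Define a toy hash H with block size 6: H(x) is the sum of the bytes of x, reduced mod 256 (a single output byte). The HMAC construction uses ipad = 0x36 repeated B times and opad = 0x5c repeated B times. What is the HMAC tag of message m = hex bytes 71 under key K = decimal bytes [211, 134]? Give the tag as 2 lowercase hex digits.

Key decimal bytes [211, 134] = d3 86 is 2 bytes ≤ B = 6; zero-pad to 6 bytes: K' = d3 86 00 00 00 00.
K' ⊕ ipad = e5 b0 36 36 36 36.  K' ⊕ opad = 8f da 5c 5c 5c 5c.
Inner input = (K'⊕ipad) ∥ m = e5 b0 36 36 36 36 ∥ 71.
Inner hash: sum = 229+176+54+54+54+54+113 = 734; mod 256 = 222 → de.
Outer input = (K'⊕opad) ∥ inner = 8f da 5c 5c 5c 5c ∥ de.
Outer hash (tag): sum = 143+218+92+92+92+92+222 = 951; mod 256 = 183 → b7.

b7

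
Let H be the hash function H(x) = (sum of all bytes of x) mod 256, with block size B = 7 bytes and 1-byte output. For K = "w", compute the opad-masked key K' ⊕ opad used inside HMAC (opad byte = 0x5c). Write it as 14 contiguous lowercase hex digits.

2b5c5c5c5c5c5c

Key "w" = 77 is 1 byte ≤ B = 7; zero-pad to 7 bytes: K' = 77 00 00 00 00 00 00.
XOR each byte with 0x5c: 77⊕5c=2b, 00⊕5c=5c, 00⊕5c=5c, 00⊕5c=5c, 00⊕5c=5c, 00⊕5c=5c, 00⊕5c=5c.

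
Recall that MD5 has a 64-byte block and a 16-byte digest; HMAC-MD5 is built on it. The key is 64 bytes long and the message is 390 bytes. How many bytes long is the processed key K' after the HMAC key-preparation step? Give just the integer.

64

Key is 64 ≤ 64 bytes, zero-padded: |K'| = 64.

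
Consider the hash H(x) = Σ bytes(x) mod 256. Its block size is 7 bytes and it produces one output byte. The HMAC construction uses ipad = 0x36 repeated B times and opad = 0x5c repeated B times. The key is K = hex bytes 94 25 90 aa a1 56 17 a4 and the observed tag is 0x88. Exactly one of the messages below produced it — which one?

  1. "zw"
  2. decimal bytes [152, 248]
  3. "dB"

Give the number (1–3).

2

Key hex bytes 94 25 90 aa a1 56 17 a4 is 8 bytes > B = 7, so hash it first: H(key) = a5, then zero-pad to 7 bytes: K' = a5 00 00 00 00 00 00.
K' ⊕ ipad = 93 36 36 36 36 36 36; K' ⊕ opad = f9 5c 5c 5c 5c 5c 5c.
m1: inner = H(93 36 36 36 36 36 36 7a 77) = c8; tag = H(f9 5c 5c 5c 5c 5c 5c c8) = e9
m2: inner = H(93 36 36 36 36 36 36 98 f8) = 67; tag = H(f9 5c 5c 5c 5c 5c 5c 67) = 88 ← matches
m3: inner = H(93 36 36 36 36 36 36 64 42) = 7d; tag = H(f9 5c 5c 5c 5c 5c 5c 7d) = 9e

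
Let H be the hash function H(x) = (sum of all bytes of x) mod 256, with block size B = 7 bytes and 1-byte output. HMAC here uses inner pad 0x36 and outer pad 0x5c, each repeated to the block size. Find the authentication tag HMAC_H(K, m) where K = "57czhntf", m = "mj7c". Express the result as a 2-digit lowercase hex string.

Key "57czhntf" = 35 37 63 7a 68 6e 74 66 is 8 bytes > B = 7, so hash it first: H(key) = f9, then zero-pad to 7 bytes: K' = f9 00 00 00 00 00 00.
K' ⊕ ipad = cf 36 36 36 36 36 36.  K' ⊕ opad = a5 5c 5c 5c 5c 5c 5c.
Inner input = (K'⊕ipad) ∥ m = cf 36 36 36 36 36 36 ∥ 6d 6a 37 63.
Inner hash: sum = 207+54+54+54+54+54+54+109+106+55+99 = 900; mod 256 = 132 → 84.
Outer input = (K'⊕opad) ∥ inner = a5 5c 5c 5c 5c 5c 5c ∥ 84.
Outer hash (tag): sum = 165+92+92+92+92+92+92+132 = 849; mod 256 = 81 → 51.

51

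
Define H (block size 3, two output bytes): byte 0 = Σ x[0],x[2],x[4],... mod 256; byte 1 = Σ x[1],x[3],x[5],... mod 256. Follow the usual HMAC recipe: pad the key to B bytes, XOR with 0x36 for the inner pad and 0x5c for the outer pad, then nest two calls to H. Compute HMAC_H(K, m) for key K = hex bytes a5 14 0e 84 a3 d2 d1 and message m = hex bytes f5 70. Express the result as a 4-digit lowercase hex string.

28ed

Key hex bytes a5 14 0e 84 a3 d2 d1 is 7 bytes > B = 3, so hash it first: H(key) = 27 6a, then zero-pad to 3 bytes: K' = 27 6a 00.
K' ⊕ ipad = 11 5c 36.  K' ⊕ opad = 7b 36 5c.
Inner input = (K'⊕ipad) ∥ m = 11 5c 36 ∥ f5 70.
Inner hash: even-index sum = 183 mod 256 = 183; odd-index sum = 337 mod 256 = 81 → b7 51.
Outer input = (K'⊕opad) ∥ inner = 7b 36 5c ∥ b7 51.
Outer hash (tag): even-index sum = 296 mod 256 = 40; odd-index sum = 237 mod 256 = 237 → 28 ed.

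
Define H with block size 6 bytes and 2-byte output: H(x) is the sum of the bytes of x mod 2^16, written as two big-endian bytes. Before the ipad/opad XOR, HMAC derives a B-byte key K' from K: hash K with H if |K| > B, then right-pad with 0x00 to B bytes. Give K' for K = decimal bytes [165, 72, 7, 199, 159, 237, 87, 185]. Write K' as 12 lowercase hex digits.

045700000000

|K| = 8 > B = 6, so first hash the key.
H(K): sum = 165+72+7+199+159+237+87+185 = 1111 → 04 57.
Zero-pad H(K) = 04 57 to 6 bytes: K' = 04 57 00 00 00 00.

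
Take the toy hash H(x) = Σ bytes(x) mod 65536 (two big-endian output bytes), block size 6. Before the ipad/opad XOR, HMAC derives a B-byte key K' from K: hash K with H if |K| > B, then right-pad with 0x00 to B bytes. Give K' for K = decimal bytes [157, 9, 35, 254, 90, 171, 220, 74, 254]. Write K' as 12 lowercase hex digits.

|K| = 9 > B = 6, so first hash the key.
H(K): sum = 157+9+35+254+90+171+220+74+254 = 1264 → 04 f0.
Zero-pad H(K) = 04 f0 to 6 bytes: K' = 04 f0 00 00 00 00.

04f000000000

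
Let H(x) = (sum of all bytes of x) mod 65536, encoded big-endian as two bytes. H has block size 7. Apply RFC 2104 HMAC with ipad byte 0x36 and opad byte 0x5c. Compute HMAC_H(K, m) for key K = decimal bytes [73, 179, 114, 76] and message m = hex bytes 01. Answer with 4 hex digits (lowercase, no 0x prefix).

Key decimal bytes [73, 179, 114, 76] = 49 b3 72 4c is 4 bytes ≤ B = 7; zero-pad to 7 bytes: K' = 49 b3 72 4c 00 00 00.
K' ⊕ ipad = 7f 85 44 7a 36 36 36.  K' ⊕ opad = 15 ef 2e 10 5c 5c 5c.
Inner input = (K'⊕ipad) ∥ m = 7f 85 44 7a 36 36 36 ∥ 01.
Inner hash: sum = 127+133+68+122+54+54+54+1 = 613 → 02 65.
Outer input = (K'⊕opad) ∥ inner = 15 ef 2e 10 5c 5c 5c ∥ 02 65.
Outer hash (tag): sum = 21+239+46+16+92+92+92+2+101 = 701 → 02 bd.

02bd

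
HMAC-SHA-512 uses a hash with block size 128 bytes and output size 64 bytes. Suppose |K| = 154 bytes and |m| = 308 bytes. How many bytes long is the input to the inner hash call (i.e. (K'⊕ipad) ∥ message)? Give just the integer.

Key is 154 > 128 bytes, so it is hashed to 64 bytes then zero-padded to 128: |K'| = 128.
Inner input = (K'⊕ipad) ∥ m → 128 + 308 = 436 bytes.

436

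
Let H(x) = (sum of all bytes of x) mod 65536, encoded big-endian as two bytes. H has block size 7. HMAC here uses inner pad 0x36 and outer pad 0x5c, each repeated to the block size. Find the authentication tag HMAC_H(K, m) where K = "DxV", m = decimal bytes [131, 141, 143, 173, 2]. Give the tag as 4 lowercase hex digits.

0200

Key "DxV" = 44 78 56 is 3 bytes ≤ B = 7; zero-pad to 7 bytes: K' = 44 78 56 00 00 00 00.
K' ⊕ ipad = 72 4e 60 36 36 36 36.  K' ⊕ opad = 18 24 0a 5c 5c 5c 5c.
Inner input = (K'⊕ipad) ∥ m = 72 4e 60 36 36 36 36 ∥ 83 8d 8f ad 02.
Inner hash: sum = 114+78+96+54+54+54+54+131+141+143+173+2 = 1094 → 04 46.
Outer input = (K'⊕opad) ∥ inner = 18 24 0a 5c 5c 5c 5c ∥ 04 46.
Outer hash (tag): sum = 24+36+10+92+92+92+92+4+70 = 512 → 02 00.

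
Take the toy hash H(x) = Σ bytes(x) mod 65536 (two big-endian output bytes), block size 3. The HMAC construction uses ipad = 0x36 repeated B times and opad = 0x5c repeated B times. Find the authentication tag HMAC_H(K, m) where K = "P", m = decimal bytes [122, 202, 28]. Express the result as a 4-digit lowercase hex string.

00f8

Key "P" = 50 is 1 byte ≤ B = 3; zero-pad to 3 bytes: K' = 50 00 00.
K' ⊕ ipad = 66 36 36.  K' ⊕ opad = 0c 5c 5c.
Inner input = (K'⊕ipad) ∥ m = 66 36 36 ∥ 7a ca 1c.
Inner hash: sum = 102+54+54+122+202+28 = 562 → 02 32.
Outer input = (K'⊕opad) ∥ inner = 0c 5c 5c ∥ 02 32.
Outer hash (tag): sum = 12+92+92+2+50 = 248 → 00 f8.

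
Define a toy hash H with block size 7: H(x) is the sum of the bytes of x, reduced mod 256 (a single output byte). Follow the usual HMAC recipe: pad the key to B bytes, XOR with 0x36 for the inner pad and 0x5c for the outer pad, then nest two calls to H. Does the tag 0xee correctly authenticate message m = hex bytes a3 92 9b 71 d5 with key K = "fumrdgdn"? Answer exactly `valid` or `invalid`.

valid

Key "fumrdgdn" = 66 75 6d 72 64 67 64 6e is 8 bytes > B = 7, so hash it first: H(key) = 57, then zero-pad to 7 bytes: K' = 57 00 00 00 00 00 00.
K' ⊕ ipad = 61 36 36 36 36 36 36; K' ⊕ opad = 0b 5c 5c 5c 5c 5c 5c.
Inner hash: sum = 97+54+54+54+54+54+54+163+146+155+113+213 = 1211; mod 256 = 187 → bb.
Outer hash (recomputed tag): sum = 11+92+92+92+92+92+92+187 = 750; mod 256 = 238 → ee.
Recomputed tag = ee; claimed = ee → match.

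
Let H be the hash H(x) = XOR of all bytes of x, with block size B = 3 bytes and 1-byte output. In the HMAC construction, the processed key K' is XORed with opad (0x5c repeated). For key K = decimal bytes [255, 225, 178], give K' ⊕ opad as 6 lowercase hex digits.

a3bdee

Key decimal bytes [255, 225, 178] = ff e1 b2 is exactly B = 3 bytes: K' = ff e1 b2.
XOR each byte with 0x5c: ff⊕5c=a3, e1⊕5c=bd, b2⊕5c=ee.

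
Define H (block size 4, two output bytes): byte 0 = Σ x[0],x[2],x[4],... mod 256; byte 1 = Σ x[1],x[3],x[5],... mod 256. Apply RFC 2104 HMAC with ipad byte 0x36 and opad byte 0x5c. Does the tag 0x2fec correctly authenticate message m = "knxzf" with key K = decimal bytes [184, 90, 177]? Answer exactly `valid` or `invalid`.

Key decimal bytes [184, 90, 177] = b8 5a b1 is 3 bytes ≤ B = 4; zero-pad to 4 bytes: K' = b8 5a b1 00.
K' ⊕ ipad = 8e 6c 87 36; K' ⊕ opad = e4 06 ed 5c.
Inner hash: even-index sum = 606 mod 256 = 94; odd-index sum = 394 mod 256 = 138 → 5e 8a.
Outer hash (recomputed tag): even-index sum = 559 mod 256 = 47; odd-index sum = 236 mod 256 = 236 → 2f ec.
Recomputed tag = 2fec; claimed = 2fec → match.

valid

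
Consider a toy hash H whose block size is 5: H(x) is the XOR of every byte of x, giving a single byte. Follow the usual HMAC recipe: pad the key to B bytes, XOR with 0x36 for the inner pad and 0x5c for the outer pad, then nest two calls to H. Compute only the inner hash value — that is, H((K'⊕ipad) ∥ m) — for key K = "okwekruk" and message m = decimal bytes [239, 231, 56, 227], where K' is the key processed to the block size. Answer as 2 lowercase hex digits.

f4

Key "okwekruk" = 6f 6b 77 65 6b 72 75 6b is 8 bytes > B = 5, so hash it first: H(key) = 11, then zero-pad to 5 bytes: K' = 11 00 00 00 00.
K' ⊕ ipad = 27 36 36 36 36.
Inner input = 27 36 36 36 36 ∥ ef e7 38 e3.
Inner hash: XOR 27⊕36⊕36⊕36⊕36⊕ef⊕e7⊕38⊕e3 = f4.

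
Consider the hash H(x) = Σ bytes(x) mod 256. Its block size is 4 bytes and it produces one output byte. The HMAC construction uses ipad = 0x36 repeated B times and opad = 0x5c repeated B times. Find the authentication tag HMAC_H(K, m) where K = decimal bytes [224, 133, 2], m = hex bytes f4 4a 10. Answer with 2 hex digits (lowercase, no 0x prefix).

Key decimal bytes [224, 133, 2] = e0 85 02 is 3 bytes ≤ B = 4; zero-pad to 4 bytes: K' = e0 85 02 00.
K' ⊕ ipad = d6 b3 34 36.  K' ⊕ opad = bc d9 5e 5c.
Inner input = (K'⊕ipad) ∥ m = d6 b3 34 36 ∥ f4 4a 10.
Inner hash: sum = 214+179+52+54+244+74+16 = 833; mod 256 = 65 → 41.
Outer input = (K'⊕opad) ∥ inner = bc d9 5e 5c ∥ 41.
Outer hash (tag): sum = 188+217+94+92+65 = 656; mod 256 = 144 → 90.

90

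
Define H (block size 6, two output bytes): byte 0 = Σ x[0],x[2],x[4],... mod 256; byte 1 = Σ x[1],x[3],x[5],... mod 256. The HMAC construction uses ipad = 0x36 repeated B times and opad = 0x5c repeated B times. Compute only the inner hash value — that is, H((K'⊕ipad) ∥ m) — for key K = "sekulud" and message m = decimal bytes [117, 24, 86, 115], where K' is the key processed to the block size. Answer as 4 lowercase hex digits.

Key "sekulud" = 73 65 6b 75 6c 75 64 is 7 bytes > B = 6, so hash it first: H(key) = ae 4f, then zero-pad to 6 bytes: K' = ae 4f 00 00 00 00.
K' ⊕ ipad = 98 79 36 36 36 36.
Inner input = 98 79 36 36 36 36 ∥ 75 18 56 73.
Inner hash: even-index sum = 463 mod 256 = 207; odd-index sum = 368 mod 256 = 112 → cf 70.

cf70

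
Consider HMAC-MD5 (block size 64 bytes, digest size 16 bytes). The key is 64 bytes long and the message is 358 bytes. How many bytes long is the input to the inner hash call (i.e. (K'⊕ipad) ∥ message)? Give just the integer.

422

Key is 64 ≤ 64 bytes, zero-padded: |K'| = 64.
Inner input = (K'⊕ipad) ∥ m → 64 + 358 = 422 bytes.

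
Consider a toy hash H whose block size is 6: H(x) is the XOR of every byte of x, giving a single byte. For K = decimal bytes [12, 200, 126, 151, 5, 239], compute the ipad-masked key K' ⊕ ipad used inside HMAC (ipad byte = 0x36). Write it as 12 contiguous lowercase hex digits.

Key decimal bytes [12, 200, 126, 151, 5, 239] = 0c c8 7e 97 05 ef is exactly B = 6 bytes: K' = 0c c8 7e 97 05 ef.
XOR each byte with 0x36: 0c⊕36=3a, c8⊕36=fe, 7e⊕36=48, 97⊕36=a1, 05⊕36=33, ef⊕36=d9.

3afe48a133d9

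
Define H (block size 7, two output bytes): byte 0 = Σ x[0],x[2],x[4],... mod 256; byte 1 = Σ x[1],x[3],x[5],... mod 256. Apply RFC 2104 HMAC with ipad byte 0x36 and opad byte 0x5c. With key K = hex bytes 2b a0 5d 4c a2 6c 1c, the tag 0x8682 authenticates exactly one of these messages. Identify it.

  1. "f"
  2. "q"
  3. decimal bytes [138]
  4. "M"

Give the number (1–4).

Key hex bytes 2b a0 5d 4c a2 6c 1c is exactly B = 7 bytes: K' = 2b a0 5d 4c a2 6c 1c.
K' ⊕ ipad = 1d 96 6b 7a 94 5a 2a; K' ⊕ opad = 77 fc 01 10 fe 30 40.
m1: inner = H(1d 96 6b 7a 94 5a 2a 66) = 46 d0; tag = H(77 fc 01 10 fe 30 40 46 d0) = 8682 ← matches
m2: inner = H(1d 96 6b 7a 94 5a 2a 71) = 46 db; tag = H(77 fc 01 10 fe 30 40 46 db) = 9182
m3: inner = H(1d 96 6b 7a 94 5a 2a 8a) = 46 f4; tag = H(77 fc 01 10 fe 30 40 46 f4) = aa82
m4: inner = H(1d 96 6b 7a 94 5a 2a 4d) = 46 b7; tag = H(77 fc 01 10 fe 30 40 46 b7) = 6d82

1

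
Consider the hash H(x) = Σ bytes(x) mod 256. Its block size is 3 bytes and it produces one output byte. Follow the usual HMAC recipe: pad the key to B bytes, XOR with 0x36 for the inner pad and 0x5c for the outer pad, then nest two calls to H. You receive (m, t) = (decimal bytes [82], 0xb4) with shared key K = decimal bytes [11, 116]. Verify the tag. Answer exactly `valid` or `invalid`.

Key decimal bytes [11, 116] = 0b 74 is 2 bytes ≤ B = 3; zero-pad to 3 bytes: K' = 0b 74 00.
K' ⊕ ipad = 3d 42 36; K' ⊕ opad = 57 28 5c.
Inner hash: sum = 61+66+54+82 = 263; mod 256 = 7 → 07.
Outer hash (recomputed tag): sum = 87+40+92+7 = 226 → e2.
Recomputed tag = e2; claimed = b4 → mismatch.

invalid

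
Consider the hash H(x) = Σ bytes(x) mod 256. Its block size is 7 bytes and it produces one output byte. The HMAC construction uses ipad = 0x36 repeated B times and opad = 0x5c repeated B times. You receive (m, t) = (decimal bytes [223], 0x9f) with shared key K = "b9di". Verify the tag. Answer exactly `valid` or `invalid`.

invalid

Key "b9di" = 62 39 64 69 is 4 bytes ≤ B = 7; zero-pad to 7 bytes: K' = 62 39 64 69 00 00 00.
K' ⊕ ipad = 54 0f 52 5f 36 36 36; K' ⊕ opad = 3e 65 38 35 5c 5c 5c.
Inner hash: sum = 84+15+82+95+54+54+54+223 = 661; mod 256 = 149 → 95.
Outer hash (recomputed tag): sum = 62+101+56+53+92+92+92+149 = 697; mod 256 = 185 → b9.
Recomputed tag = b9; claimed = 9f → mismatch.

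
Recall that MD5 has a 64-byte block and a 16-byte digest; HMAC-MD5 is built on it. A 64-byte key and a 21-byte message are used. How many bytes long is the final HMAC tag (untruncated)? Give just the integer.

16

The tag is one MD5 digest: 16 bytes.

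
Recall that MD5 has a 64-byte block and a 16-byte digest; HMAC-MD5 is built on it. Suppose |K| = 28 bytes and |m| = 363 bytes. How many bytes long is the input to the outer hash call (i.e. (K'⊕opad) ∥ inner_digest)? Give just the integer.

Key is 28 ≤ 64 bytes, zero-padded: |K'| = 64.
Outer input = (K'⊕opad) ∥ H(inner) → 64 + 16 = 80 bytes.

80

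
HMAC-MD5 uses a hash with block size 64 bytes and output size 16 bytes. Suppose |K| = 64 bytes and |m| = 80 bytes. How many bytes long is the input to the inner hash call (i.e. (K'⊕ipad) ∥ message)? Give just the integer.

144

Key is 64 ≤ 64 bytes, zero-padded: |K'| = 64.
Inner input = (K'⊕ipad) ∥ m → 64 + 80 = 144 bytes.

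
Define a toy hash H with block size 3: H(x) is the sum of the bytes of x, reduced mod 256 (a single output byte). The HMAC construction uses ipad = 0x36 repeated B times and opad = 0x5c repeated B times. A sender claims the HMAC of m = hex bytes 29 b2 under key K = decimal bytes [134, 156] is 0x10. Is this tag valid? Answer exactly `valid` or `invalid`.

invalid

Key decimal bytes [134, 156] = 86 9c is 2 bytes ≤ B = 3; zero-pad to 3 bytes: K' = 86 9c 00.
K' ⊕ ipad = b0 aa 36; K' ⊕ opad = da c0 5c.
Inner hash: sum = 176+170+54+41+178 = 619; mod 256 = 107 → 6b.
Outer hash (recomputed tag): sum = 218+192+92+107 = 609; mod 256 = 97 → 61.
Recomputed tag = 61; claimed = 10 → mismatch.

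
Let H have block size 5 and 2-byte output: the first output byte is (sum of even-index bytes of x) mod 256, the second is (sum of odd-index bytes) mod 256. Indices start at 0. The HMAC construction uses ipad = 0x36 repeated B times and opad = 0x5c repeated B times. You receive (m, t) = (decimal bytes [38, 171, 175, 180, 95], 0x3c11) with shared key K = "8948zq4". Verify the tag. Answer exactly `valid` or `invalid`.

Key "8948zq4" = 38 39 34 38 7a 71 34 is 7 bytes > B = 5, so hash it first: H(key) = 1a e2, then zero-pad to 5 bytes: K' = 1a e2 00 00 00.
K' ⊕ ipad = 2c d4 36 36 36; K' ⊕ opad = 46 be 5c 5c 5c.
Inner hash: even-index sum = 503 mod 256 = 247; odd-index sum = 574 mod 256 = 62 → f7 3e.
Outer hash (recomputed tag): even-index sum = 316 mod 256 = 60; odd-index sum = 529 mod 256 = 17 → 3c 11.
Recomputed tag = 3c11; claimed = 3c11 → match.

valid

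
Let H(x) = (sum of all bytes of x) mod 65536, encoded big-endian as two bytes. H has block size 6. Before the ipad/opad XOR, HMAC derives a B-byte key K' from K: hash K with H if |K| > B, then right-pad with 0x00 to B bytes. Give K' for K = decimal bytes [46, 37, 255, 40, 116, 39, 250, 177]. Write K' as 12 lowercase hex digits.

|K| = 8 > B = 6, so first hash the key.
H(K): sum = 46+37+255+40+116+39+250+177 = 960 → 03 c0.
Zero-pad H(K) = 03 c0 to 6 bytes: K' = 03 c0 00 00 00 00.

03c000000000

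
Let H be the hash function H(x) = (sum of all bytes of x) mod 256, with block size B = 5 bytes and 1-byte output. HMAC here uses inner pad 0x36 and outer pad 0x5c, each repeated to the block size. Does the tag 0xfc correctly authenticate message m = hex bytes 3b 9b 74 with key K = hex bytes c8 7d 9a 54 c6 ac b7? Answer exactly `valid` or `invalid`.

Key hex bytes c8 7d 9a 54 c6 ac b7 is 7 bytes > B = 5, so hash it first: H(key) = 5c, then zero-pad to 5 bytes: K' = 5c 00 00 00 00.
K' ⊕ ipad = 6a 36 36 36 36; K' ⊕ opad = 00 5c 5c 5c 5c.
Inner hash: sum = 106+54+54+54+54+59+155+116 = 652; mod 256 = 140 → 8c.
Outer hash (recomputed tag): sum = 0+92+92+92+92+140 = 508; mod 256 = 252 → fc.
Recomputed tag = fc; claimed = fc → match.

valid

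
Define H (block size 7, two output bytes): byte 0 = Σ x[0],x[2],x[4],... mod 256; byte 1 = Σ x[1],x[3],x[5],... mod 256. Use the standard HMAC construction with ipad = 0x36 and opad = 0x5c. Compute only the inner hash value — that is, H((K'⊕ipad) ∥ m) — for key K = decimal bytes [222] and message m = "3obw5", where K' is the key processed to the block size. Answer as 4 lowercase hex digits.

706c

Key decimal bytes [222] = de is 1 byte ≤ B = 7; zero-pad to 7 bytes: K' = de 00 00 00 00 00 00.
K' ⊕ ipad = e8 36 36 36 36 36 36.
Inner input = e8 36 36 36 36 36 36 ∥ 33 6f 62 77 35.
Inner hash: even-index sum = 624 mod 256 = 112; odd-index sum = 364 mod 256 = 108 → 70 6c.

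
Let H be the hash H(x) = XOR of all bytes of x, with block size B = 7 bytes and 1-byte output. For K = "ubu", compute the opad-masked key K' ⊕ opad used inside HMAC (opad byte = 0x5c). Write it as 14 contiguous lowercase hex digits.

Key "ubu" = 75 62 75 is 3 bytes ≤ B = 7; zero-pad to 7 bytes: K' = 75 62 75 00 00 00 00.
XOR each byte with 0x5c: 75⊕5c=29, 62⊕5c=3e, 75⊕5c=29, 00⊕5c=5c, 00⊕5c=5c, 00⊕5c=5c, 00⊕5c=5c.

293e295c5c5c5c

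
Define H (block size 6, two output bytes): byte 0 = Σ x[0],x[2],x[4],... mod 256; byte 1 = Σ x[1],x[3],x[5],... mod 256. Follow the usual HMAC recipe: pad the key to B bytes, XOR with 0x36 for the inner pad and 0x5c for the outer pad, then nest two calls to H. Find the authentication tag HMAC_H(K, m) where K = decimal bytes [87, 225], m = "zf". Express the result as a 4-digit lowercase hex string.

0a1e

Key decimal bytes [87, 225] = 57 e1 is 2 bytes ≤ B = 6; zero-pad to 6 bytes: K' = 57 e1 00 00 00 00.
K' ⊕ ipad = 61 d7 36 36 36 36.  K' ⊕ opad = 0b bd 5c 5c 5c 5c.
Inner input = (K'⊕ipad) ∥ m = 61 d7 36 36 36 36 ∥ 7a 66.
Inner hash: even-index sum = 327 mod 256 = 71; odd-index sum = 425 mod 256 = 169 → 47 a9.
Outer input = (K'⊕opad) ∥ inner = 0b bd 5c 5c 5c 5c ∥ 47 a9.
Outer hash (tag): even-index sum = 266 mod 256 = 10; odd-index sum = 542 mod 256 = 30 → 0a 1e.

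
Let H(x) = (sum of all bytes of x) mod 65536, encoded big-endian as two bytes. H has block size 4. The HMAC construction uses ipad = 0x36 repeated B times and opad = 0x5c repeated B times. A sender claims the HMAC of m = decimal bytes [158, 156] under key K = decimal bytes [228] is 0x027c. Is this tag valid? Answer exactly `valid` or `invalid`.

Key decimal bytes [228] = e4 is 1 byte ≤ B = 4; zero-pad to 4 bytes: K' = e4 00 00 00.
K' ⊕ ipad = d2 36 36 36; K' ⊕ opad = b8 5c 5c 5c.
Inner hash: sum = 210+54+54+54+158+156 = 686 → 02 ae.
Outer hash (recomputed tag): sum = 184+92+92+92+2+174 = 636 → 02 7c.
Recomputed tag = 027c; claimed = 027c → match.

valid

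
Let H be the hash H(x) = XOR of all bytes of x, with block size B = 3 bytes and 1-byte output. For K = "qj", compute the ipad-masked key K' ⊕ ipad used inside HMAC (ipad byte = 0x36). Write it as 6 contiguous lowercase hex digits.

475c36

Key "qj" = 71 6a is 2 bytes ≤ B = 3; zero-pad to 3 bytes: K' = 71 6a 00.
XOR each byte with 0x36: 71⊕36=47, 6a⊕36=5c, 00⊕36=36.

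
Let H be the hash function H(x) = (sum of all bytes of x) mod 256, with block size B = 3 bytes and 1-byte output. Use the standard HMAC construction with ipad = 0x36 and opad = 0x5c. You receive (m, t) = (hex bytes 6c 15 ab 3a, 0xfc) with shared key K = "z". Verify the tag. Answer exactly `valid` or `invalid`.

valid

Key "z" = 7a is 1 byte ≤ B = 3; zero-pad to 3 bytes: K' = 7a 00 00.
K' ⊕ ipad = 4c 36 36; K' ⊕ opad = 26 5c 5c.
Inner hash: sum = 76+54+54+108+21+171+58 = 542; mod 256 = 30 → 1e.
Outer hash (recomputed tag): sum = 38+92+92+30 = 252 → fc.
Recomputed tag = fc; claimed = fc → match.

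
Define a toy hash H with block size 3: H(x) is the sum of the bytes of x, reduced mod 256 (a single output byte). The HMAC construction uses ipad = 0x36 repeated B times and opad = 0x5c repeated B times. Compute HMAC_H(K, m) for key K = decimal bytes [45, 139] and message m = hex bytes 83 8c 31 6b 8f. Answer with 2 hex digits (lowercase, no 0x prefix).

Key decimal bytes [45, 139] = 2d 8b is 2 bytes ≤ B = 3; zero-pad to 3 bytes: K' = 2d 8b 00.
K' ⊕ ipad = 1b bd 36.  K' ⊕ opad = 71 d7 5c.
Inner input = (K'⊕ipad) ∥ m = 1b bd 36 ∥ 83 8c 31 6b 8f.
Inner hash: sum = 27+189+54+131+140+49+107+143 = 840; mod 256 = 72 → 48.
Outer input = (K'⊕opad) ∥ inner = 71 d7 5c ∥ 48.
Outer hash (tag): sum = 113+215+92+72 = 492; mod 256 = 236 → ec.

ec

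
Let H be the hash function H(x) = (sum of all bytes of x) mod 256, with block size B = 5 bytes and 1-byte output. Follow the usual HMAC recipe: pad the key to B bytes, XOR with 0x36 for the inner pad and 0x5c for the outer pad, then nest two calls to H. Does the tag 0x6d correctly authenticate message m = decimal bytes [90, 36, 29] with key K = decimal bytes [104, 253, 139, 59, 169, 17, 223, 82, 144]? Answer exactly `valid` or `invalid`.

valid

Key decimal bytes [104, 253, 139, 59, 169, 17, 223, 82, 144] = 68 fd 8b 3b a9 11 df 52 90 is 9 bytes > B = 5, so hash it first: H(key) = a6, then zero-pad to 5 bytes: K' = a6 00 00 00 00.
K' ⊕ ipad = 90 36 36 36 36; K' ⊕ opad = fa 5c 5c 5c 5c.
Inner hash: sum = 144+54+54+54+54+90+36+29 = 515; mod 256 = 3 → 03.
Outer hash (recomputed tag): sum = 250+92+92+92+92+3 = 621; mod 256 = 109 → 6d.
Recomputed tag = 6d; claimed = 6d → match.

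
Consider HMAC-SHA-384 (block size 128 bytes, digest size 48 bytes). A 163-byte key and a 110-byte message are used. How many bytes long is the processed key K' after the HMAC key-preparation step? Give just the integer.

Key is 163 > 128 bytes, so it is hashed to 48 bytes then zero-padded to 128: |K'| = 128.

128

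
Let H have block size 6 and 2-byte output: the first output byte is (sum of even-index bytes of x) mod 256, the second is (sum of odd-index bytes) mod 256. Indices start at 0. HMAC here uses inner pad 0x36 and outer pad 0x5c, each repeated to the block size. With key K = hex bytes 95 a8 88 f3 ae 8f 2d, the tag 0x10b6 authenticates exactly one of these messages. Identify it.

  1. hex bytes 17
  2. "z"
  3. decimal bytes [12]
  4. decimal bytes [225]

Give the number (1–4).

Key hex bytes 95 a8 88 f3 ae 8f 2d is 7 bytes > B = 6, so hash it first: H(key) = f8 2a, then zero-pad to 6 bytes: K' = f8 2a 00 00 00 00.
K' ⊕ ipad = ce 1c 36 36 36 36; K' ⊕ opad = a4 76 5c 5c 5c 5c.
m1: inner = H(ce 1c 36 36 36 36 17) = 51 88; tag = H(a4 76 5c 5c 5c 5c 51 88) = adb6
m2: inner = H(ce 1c 36 36 36 36 7a) = b4 88; tag = H(a4 76 5c 5c 5c 5c b4 88) = 10b6 ← matches
m3: inner = H(ce 1c 36 36 36 36 0c) = 46 88; tag = H(a4 76 5c 5c 5c 5c 46 88) = a2b6
m4: inner = H(ce 1c 36 36 36 36 e1) = 1b 88; tag = H(a4 76 5c 5c 5c 5c 1b 88) = 77b6

2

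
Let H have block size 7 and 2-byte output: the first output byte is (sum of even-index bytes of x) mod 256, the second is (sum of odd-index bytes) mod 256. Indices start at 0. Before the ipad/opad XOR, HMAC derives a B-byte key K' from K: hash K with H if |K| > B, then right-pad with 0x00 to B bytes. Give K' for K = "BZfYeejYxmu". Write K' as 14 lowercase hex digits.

|K| = 11 > B = 7, so first hash the key.
H(K): even-index sum = 612 mod 256 = 100; odd-index sum = 478 mod 256 = 222 → 64 de.
Zero-pad H(K) = 64 de to 7 bytes: K' = 64 de 00 00 00 00 00.

64de0000000000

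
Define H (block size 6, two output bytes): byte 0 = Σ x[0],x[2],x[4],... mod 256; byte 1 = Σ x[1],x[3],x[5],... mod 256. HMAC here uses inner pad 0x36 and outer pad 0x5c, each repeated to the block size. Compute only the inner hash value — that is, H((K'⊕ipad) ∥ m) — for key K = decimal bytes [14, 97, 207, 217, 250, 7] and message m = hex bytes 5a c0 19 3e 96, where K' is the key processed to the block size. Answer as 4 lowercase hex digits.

0675

Key decimal bytes [14, 97, 207, 217, 250, 7] = 0e 61 cf d9 fa 07 is exactly B = 6 bytes: K' = 0e 61 cf d9 fa 07.
K' ⊕ ipad = 38 57 f9 ef cc 31.
Inner input = 38 57 f9 ef cc 31 ∥ 5a c0 19 3e 96.
Inner hash: even-index sum = 774 mod 256 = 6; odd-index sum = 629 mod 256 = 117 → 06 75.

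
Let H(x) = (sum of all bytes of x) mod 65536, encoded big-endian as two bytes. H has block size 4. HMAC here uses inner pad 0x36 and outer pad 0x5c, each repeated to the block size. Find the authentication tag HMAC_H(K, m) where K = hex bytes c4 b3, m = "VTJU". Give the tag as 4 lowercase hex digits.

Key hex bytes c4 b3 is 2 bytes ≤ B = 4; zero-pad to 4 bytes: K' = c4 b3 00 00.
K' ⊕ ipad = f2 85 36 36.  K' ⊕ opad = 98 ef 5c 5c.
Inner input = (K'⊕ipad) ∥ m = f2 85 36 36 ∥ 56 54 4a 55.
Inner hash: sum = 242+133+54+54+86+84+74+85 = 812 → 03 2c.
Outer input = (K'⊕opad) ∥ inner = 98 ef 5c 5c ∥ 03 2c.
Outer hash (tag): sum = 152+239+92+92+3+44 = 622 → 02 6e.

026e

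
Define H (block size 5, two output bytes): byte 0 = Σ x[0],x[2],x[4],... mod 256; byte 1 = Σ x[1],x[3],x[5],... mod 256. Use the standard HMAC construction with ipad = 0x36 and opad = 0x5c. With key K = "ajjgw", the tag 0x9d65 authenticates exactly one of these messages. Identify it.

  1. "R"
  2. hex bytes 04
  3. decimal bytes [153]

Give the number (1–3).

Key "ajjgw" = 61 6a 6a 67 77 is exactly B = 5 bytes: K' = 61 6a 6a 67 77.
K' ⊕ ipad = 57 5c 5c 51 41; K' ⊕ opad = 3d 36 36 3b 2b.
m1: inner = H(57 5c 5c 51 41 52) = f4 ff; tag = H(3d 36 36 3b 2b f4 ff) = 9d65 ← matches
m2: inner = H(57 5c 5c 51 41 04) = f4 b1; tag = H(3d 36 36 3b 2b f4 b1) = 4f65
m3: inner = H(57 5c 5c 51 41 99) = f4 46; tag = H(3d 36 36 3b 2b f4 46) = e465

1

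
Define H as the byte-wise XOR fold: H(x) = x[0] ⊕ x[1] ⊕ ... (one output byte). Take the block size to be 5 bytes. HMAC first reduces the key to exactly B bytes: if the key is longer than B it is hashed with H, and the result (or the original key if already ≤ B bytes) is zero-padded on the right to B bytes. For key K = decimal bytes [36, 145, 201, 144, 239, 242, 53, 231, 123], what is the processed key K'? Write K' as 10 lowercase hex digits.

|K| = 9 > B = 5, so first hash the key.
H(K): XOR 24⊕91⊕c9⊕90⊕ef⊕f2⊕35⊕e7⊕7b = 58.
Zero-pad H(K) = 58 to 5 bytes: K' = 58 00 00 00 00.

5800000000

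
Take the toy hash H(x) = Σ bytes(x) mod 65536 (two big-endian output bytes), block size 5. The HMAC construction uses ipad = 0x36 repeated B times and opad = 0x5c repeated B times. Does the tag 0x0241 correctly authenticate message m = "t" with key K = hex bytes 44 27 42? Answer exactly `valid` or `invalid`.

Key hex bytes 44 27 42 is 3 bytes ≤ B = 5; zero-pad to 5 bytes: K' = 44 27 42 00 00.
K' ⊕ ipad = 72 11 74 36 36; K' ⊕ opad = 18 7b 1e 5c 5c.
Inner hash: sum = 114+17+116+54+54+116 = 471 → 01 d7.
Outer hash (recomputed tag): sum = 24+123+30+92+92+1+215 = 577 → 02 41.
Recomputed tag = 0241; claimed = 0241 → match.

valid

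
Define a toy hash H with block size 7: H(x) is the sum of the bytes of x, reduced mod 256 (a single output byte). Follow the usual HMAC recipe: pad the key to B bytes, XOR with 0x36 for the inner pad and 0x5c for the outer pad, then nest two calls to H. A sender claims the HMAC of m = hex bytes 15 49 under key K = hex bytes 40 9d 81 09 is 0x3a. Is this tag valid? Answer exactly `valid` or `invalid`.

Key hex bytes 40 9d 81 09 is 4 bytes ≤ B = 7; zero-pad to 7 bytes: K' = 40 9d 81 09 00 00 00.
K' ⊕ ipad = 76 ab b7 3f 36 36 36; K' ⊕ opad = 1c c1 dd 55 5c 5c 5c.
Inner hash: sum = 118+171+183+63+54+54+54+21+73 = 791; mod 256 = 23 → 17.
Outer hash (recomputed tag): sum = 28+193+221+85+92+92+92+23 = 826; mod 256 = 58 → 3a.
Recomputed tag = 3a; claimed = 3a → match.

valid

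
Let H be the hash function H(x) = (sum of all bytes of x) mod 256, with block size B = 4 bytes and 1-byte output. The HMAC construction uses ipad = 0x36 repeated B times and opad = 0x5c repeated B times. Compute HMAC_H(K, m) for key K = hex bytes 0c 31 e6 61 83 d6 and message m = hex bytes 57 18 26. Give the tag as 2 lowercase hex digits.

Key hex bytes 0c 31 e6 61 83 d6 is 6 bytes > B = 4, so hash it first: H(key) = dd, then zero-pad to 4 bytes: K' = dd 00 00 00.
K' ⊕ ipad = eb 36 36 36.  K' ⊕ opad = 81 5c 5c 5c.
Inner input = (K'⊕ipad) ∥ m = eb 36 36 36 ∥ 57 18 26.
Inner hash: sum = 235+54+54+54+87+24+38 = 546; mod 256 = 34 → 22.
Outer input = (K'⊕opad) ∥ inner = 81 5c 5c 5c ∥ 22.
Outer hash (tag): sum = 129+92+92+92+34 = 439; mod 256 = 183 → b7.

b7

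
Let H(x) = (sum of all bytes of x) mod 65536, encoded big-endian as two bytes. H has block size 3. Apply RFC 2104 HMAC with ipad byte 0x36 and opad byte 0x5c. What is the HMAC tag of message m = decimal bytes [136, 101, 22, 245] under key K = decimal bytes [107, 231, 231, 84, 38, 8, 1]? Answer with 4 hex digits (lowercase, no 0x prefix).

0288

Key decimal bytes [107, 231, 231, 84, 38, 8, 1] = 6b e7 e7 54 26 08 01 is 7 bytes > B = 3, so hash it first: H(key) = 02 bc, then zero-pad to 3 bytes: K' = 02 bc 00.
K' ⊕ ipad = 34 8a 36.  K' ⊕ opad = 5e e0 5c.
Inner input = (K'⊕ipad) ∥ m = 34 8a 36 ∥ 88 65 16 f5.
Inner hash: sum = 52+138+54+136+101+22+245 = 748 → 02 ec.
Outer input = (K'⊕opad) ∥ inner = 5e e0 5c ∥ 02 ec.
Outer hash (tag): sum = 94+224+92+2+236 = 648 → 02 88.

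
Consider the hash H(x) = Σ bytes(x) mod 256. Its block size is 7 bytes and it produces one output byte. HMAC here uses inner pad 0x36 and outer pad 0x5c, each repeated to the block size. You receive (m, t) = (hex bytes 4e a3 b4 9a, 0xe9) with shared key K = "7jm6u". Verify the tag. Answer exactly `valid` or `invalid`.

invalid

Key "7jm6u" = 37 6a 6d 36 75 is 5 bytes ≤ B = 7; zero-pad to 7 bytes: K' = 37 6a 6d 36 75 00 00.
K' ⊕ ipad = 01 5c 5b 00 43 36 36; K' ⊕ opad = 6b 36 31 6a 29 5c 5c.
Inner hash: sum = 1+92+91+0+67+54+54+78+163+180+154 = 934; mod 256 = 166 → a6.
Outer hash (recomputed tag): sum = 107+54+49+106+41+92+92+166 = 707; mod 256 = 195 → c3.
Recomputed tag = c3; claimed = e9 → mismatch.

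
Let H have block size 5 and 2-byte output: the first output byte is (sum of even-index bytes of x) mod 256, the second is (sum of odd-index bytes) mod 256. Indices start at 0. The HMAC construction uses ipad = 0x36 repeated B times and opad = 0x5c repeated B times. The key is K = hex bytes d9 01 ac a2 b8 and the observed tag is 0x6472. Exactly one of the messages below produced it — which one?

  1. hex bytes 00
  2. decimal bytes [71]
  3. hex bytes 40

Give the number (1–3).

3

Key hex bytes d9 01 ac a2 b8 is exactly B = 5 bytes: K' = d9 01 ac a2 b8.
K' ⊕ ipad = ef 37 9a 94 8e; K' ⊕ opad = 85 5d f0 fe e4.
m1: inner = H(ef 37 9a 94 8e 00) = 17 cb; tag = H(85 5d f0 fe e4 17 cb) = 2472
m2: inner = H(ef 37 9a 94 8e 47) = 17 12; tag = H(85 5d f0 fe e4 17 12) = 6b72
m3: inner = H(ef 37 9a 94 8e 40) = 17 0b; tag = H(85 5d f0 fe e4 17 0b) = 6472 ← matches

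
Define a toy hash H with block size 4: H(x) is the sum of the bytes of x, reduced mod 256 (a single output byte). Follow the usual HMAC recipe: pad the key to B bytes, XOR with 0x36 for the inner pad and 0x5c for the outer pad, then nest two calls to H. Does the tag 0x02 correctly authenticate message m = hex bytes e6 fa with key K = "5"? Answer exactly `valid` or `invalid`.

valid

Key "5" = 35 is 1 byte ≤ B = 4; zero-pad to 4 bytes: K' = 35 00 00 00.
K' ⊕ ipad = 03 36 36 36; K' ⊕ opad = 69 5c 5c 5c.
Inner hash: sum = 3+54+54+54+230+250 = 645; mod 256 = 133 → 85.
Outer hash (recomputed tag): sum = 105+92+92+92+133 = 514; mod 256 = 2 → 02.
Recomputed tag = 02; claimed = 02 → match.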